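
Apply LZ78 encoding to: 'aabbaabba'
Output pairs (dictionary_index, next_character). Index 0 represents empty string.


LZ78 encoding steps:
Dictionary: {0: ''}
Step 1: w='' (idx 0), next='a' -> output (0, 'a'), add 'a' as idx 1
Step 2: w='a' (idx 1), next='b' -> output (1, 'b'), add 'ab' as idx 2
Step 3: w='' (idx 0), next='b' -> output (0, 'b'), add 'b' as idx 3
Step 4: w='a' (idx 1), next='a' -> output (1, 'a'), add 'aa' as idx 4
Step 5: w='b' (idx 3), next='b' -> output (3, 'b'), add 'bb' as idx 5
Step 6: w='a' (idx 1), end of input -> output (1, '')


Encoded: [(0, 'a'), (1, 'b'), (0, 'b'), (1, 'a'), (3, 'b'), (1, '')]


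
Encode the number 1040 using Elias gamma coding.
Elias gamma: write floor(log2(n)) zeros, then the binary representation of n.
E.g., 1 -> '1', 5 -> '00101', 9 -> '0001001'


num_bits = floor(log2(1040)) + 1 = 11
leading_zeros = num_bits - 1 = 10
binary(1040) = 10000010000

Elias gamma(1040) = '0000000000' + '10000010000' = 000000000010000010000 (21 bits)


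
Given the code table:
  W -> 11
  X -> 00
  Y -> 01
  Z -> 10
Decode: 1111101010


Decoding:
11 -> W
11 -> W
10 -> Z
10 -> Z
10 -> Z


Result: WWZZZ


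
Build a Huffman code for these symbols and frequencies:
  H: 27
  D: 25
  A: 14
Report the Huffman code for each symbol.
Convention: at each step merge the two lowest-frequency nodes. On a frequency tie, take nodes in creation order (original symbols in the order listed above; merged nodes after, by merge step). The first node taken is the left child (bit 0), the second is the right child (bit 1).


Huffman tree construction:
Step 1: Merge A(14) + D(25) = 39
Step 2: Merge H(27) + (A+D)(39) = 66
Read each symbol's code off the tree from the root (left child = 0, right child = 1).

Codes:
  H: 0 (length 1)
  D: 11 (length 2)
  A: 10 (length 2)
Average code length: 105/66 = 1.5909 bits/symbol


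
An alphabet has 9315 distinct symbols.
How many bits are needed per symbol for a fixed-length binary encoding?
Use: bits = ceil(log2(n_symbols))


log2(9315) = 13.1853
Bracket: 2^13 = 8192 < 9315 <= 2^14 = 16384
So ceil(log2(9315)) = 14

bits = ceil(log2(9315)) = ceil(13.1853) = 14 bits


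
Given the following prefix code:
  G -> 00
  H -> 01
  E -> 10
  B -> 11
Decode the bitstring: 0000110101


Decoding step by step:
Bits 00 -> G
Bits 00 -> G
Bits 11 -> B
Bits 01 -> H
Bits 01 -> H


Decoded message: GGBHH


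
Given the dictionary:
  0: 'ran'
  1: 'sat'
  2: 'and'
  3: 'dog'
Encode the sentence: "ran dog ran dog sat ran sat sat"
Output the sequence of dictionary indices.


Look up each word in the dictionary:
  'ran' -> 0
  'dog' -> 3
  'ran' -> 0
  'dog' -> 3
  'sat' -> 1
  'ran' -> 0
  'sat' -> 1
  'sat' -> 1

Encoded: [0, 3, 0, 3, 1, 0, 1, 1]


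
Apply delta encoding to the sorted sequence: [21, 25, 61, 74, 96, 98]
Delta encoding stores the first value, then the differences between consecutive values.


First value: 21
Deltas:
  25 - 21 = 4
  61 - 25 = 36
  74 - 61 = 13
  96 - 74 = 22
  98 - 96 = 2


Delta encoded: [21, 4, 36, 13, 22, 2]


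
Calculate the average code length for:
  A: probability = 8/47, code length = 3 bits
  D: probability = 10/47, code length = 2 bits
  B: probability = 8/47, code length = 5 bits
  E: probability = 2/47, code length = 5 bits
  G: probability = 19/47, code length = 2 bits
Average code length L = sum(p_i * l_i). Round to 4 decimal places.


Weighted contributions p_i * l_i:
  A: (8/47) * 3 = 24/47
  D: (10/47) * 2 = 20/47
  B: (8/47) * 5 = 40/47
  E: (2/47) * 5 = 10/47
  G: (19/47) * 2 = 38/47
Sum = (24 + 20 + 40 + 10 + 38)/47 = 132/47

L = 132/47 = 2.8085 bits/symbol


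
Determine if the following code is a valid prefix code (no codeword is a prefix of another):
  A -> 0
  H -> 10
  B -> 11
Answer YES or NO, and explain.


Checking each pair (does one codeword prefix another?):
  A='0' vs H='10': no prefix
  A='0' vs B='11': no prefix
  H='10' vs A='0': no prefix
  H='10' vs B='11': no prefix
  B='11' vs A='0': no prefix
  B='11' vs H='10': no prefix
No violation found over all pairs.

YES -- this is a valid prefix code. No codeword is a prefix of any other codeword.


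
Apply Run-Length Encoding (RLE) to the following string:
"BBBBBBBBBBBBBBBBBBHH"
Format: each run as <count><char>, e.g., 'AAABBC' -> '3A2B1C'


Scanning runs left to right:
  i=0: run of 'B' x 18 -> '18B'
  i=18: run of 'H' x 2 -> '2H'

RLE = 18B2H


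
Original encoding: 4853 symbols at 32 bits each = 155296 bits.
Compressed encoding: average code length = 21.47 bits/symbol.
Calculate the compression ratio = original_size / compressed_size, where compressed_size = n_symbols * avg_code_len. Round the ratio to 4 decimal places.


original_size = n_symbols * orig_bits = 4853 * 32 = 155296 bits
compressed_size = n_symbols * avg_code_len = 4853 * 21.47 = 104193.91 bits
ratio = original_size / compressed_size = 155296 / 104193.91 = 1.4905

Compression ratio = 1.4905


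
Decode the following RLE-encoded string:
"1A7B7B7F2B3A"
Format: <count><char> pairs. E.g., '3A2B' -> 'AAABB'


Expanding each <count><char> pair:
  1A -> 'A'
  7B -> 'BBBBBBB'
  7B -> 'BBBBBBB'
  7F -> 'FFFFFFF'
  2B -> 'BB'
  3A -> 'AAA'

Decoded = ABBBBBBBBBBBBBBFFFFFFFBBAAA


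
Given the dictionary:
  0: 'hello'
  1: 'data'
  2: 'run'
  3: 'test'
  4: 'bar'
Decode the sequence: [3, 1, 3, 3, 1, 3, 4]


Look up each index in the dictionary:
  3 -> 'test'
  1 -> 'data'
  3 -> 'test'
  3 -> 'test'
  1 -> 'data'
  3 -> 'test'
  4 -> 'bar'

Decoded: "test data test test data test bar"


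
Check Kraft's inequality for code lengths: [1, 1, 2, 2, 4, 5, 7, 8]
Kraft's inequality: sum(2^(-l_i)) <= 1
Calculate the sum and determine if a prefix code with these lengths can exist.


Sum = 2^(-1) + 2^(-1) + 2^(-2) + 2^(-2) + 2^(-4) + 2^(-5) + 2^(-7) + 2^(-8)
    = 0.5 + 0.5 + 0.25 + 0.25 + 0.0625 + 0.03125 + 0.0078125 + 0.00390625
    = 411/256 = 1.60546875
Since 1.60546875 > 1, Kraft's inequality is NOT satisfied.
A prefix code with these lengths CANNOT exist.

Kraft sum = 1.60546875. Not satisfied.


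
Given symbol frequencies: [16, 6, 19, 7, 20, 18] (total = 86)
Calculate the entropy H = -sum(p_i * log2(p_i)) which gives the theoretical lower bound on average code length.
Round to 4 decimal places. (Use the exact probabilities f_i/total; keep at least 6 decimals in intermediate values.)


Per-symbol terms -p_i * log2(p_i) with p_i = f_i/86:
  p = 16/86 = 0.186047: log2(p) = -2.426265, -p*log2(p) = 0.451398
  p = 6/86 = 0.069767: log2(p) = -3.841302, -p*log2(p) = 0.267998
  p = 19/86 = 0.220930: log2(p) = -2.178337, -p*log2(p) = 0.481261
  p = 7/86 = 0.081395: log2(p) = -3.618910, -p*log2(p) = 0.294562
  p = 20/86 = 0.232558: log2(p) = -2.104337, -p*log2(p) = 0.489381
  p = 18/86 = 0.209302: log2(p) = -2.256340, -p*log2(p) = 0.472257
H = 0.451398 + 0.267998 + 0.481261 + 0.294562 + 0.489381 + 0.472257 = 2.456857

H = 2.4569 bits/symbol


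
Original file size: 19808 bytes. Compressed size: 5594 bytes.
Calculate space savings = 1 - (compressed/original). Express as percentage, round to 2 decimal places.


ratio = compressed/original = 5594/19808 = 0.282411
savings = 1 - ratio = 1 - 0.282411 = 0.717589
as a percentage: 0.717589 * 100 = 71.76%

Space savings = 1 - 5594/19808 = 71.76%


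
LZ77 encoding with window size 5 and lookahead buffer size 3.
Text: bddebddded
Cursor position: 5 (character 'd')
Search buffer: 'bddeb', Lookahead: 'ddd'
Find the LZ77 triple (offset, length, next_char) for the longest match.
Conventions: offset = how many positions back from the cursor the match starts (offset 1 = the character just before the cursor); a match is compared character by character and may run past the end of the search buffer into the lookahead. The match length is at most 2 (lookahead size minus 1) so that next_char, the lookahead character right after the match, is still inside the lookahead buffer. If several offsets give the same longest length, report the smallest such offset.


Try each offset into the search buffer:
  offset=1 (pos 4, char 'b'): match length 0
  offset=2 (pos 3, char 'e'): match length 0
  offset=3 (pos 2, char 'd'): match length 1
  offset=4 (pos 1, char 'd'): match length 2
  offset=5 (pos 0, char 'b'): match length 0
Longest match has length 2 at offset 4.
next_char = character at position 5 + 2 = 7 -> 'd'

Best match: offset=4, length=2 (matching 'dd' starting at position 1)
LZ77 triple: (4, 2, 'd')


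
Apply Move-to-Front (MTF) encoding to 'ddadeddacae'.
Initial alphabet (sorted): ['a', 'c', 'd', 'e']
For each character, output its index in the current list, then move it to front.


MTF encoding:
'd': index 2 in ['a', 'c', 'd', 'e'] -> ['d', 'a', 'c', 'e']
'd': index 0 in ['d', 'a', 'c', 'e'] -> ['d', 'a', 'c', 'e']
'a': index 1 in ['d', 'a', 'c', 'e'] -> ['a', 'd', 'c', 'e']
'd': index 1 in ['a', 'd', 'c', 'e'] -> ['d', 'a', 'c', 'e']
'e': index 3 in ['d', 'a', 'c', 'e'] -> ['e', 'd', 'a', 'c']
'd': index 1 in ['e', 'd', 'a', 'c'] -> ['d', 'e', 'a', 'c']
'd': index 0 in ['d', 'e', 'a', 'c'] -> ['d', 'e', 'a', 'c']
'a': index 2 in ['d', 'e', 'a', 'c'] -> ['a', 'd', 'e', 'c']
'c': index 3 in ['a', 'd', 'e', 'c'] -> ['c', 'a', 'd', 'e']
'a': index 1 in ['c', 'a', 'd', 'e'] -> ['a', 'c', 'd', 'e']
'e': index 3 in ['a', 'c', 'd', 'e'] -> ['e', 'a', 'c', 'd']


Output: [2, 0, 1, 1, 3, 1, 0, 2, 3, 1, 3]


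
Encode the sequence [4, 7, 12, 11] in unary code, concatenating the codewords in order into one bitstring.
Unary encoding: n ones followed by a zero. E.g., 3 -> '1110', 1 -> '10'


Encode each number as n ones followed by a terminating 0:
  4 -> 11110 (5 bits)
  7 -> 11111110 (8 bits)
  12 -> 1111111111110 (13 bits)
  11 -> 111111111110 (12 bits)
Total length = 5 + 8 + 13 + 12 = 38 bits.

Unary([4, 7, 12, 11]) = 11110111111101111111111110111111111110 (38 bits)


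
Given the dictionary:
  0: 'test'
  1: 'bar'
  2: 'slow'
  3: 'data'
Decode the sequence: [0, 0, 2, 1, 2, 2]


Look up each index in the dictionary:
  0 -> 'test'
  0 -> 'test'
  2 -> 'slow'
  1 -> 'bar'
  2 -> 'slow'
  2 -> 'slow'

Decoded: "test test slow bar slow slow"


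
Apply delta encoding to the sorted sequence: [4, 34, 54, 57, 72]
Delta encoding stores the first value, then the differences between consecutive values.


First value: 4
Deltas:
  34 - 4 = 30
  54 - 34 = 20
  57 - 54 = 3
  72 - 57 = 15


Delta encoded: [4, 30, 20, 3, 15]


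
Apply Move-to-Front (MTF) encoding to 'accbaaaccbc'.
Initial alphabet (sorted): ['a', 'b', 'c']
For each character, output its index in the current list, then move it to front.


MTF encoding:
'a': index 0 in ['a', 'b', 'c'] -> ['a', 'b', 'c']
'c': index 2 in ['a', 'b', 'c'] -> ['c', 'a', 'b']
'c': index 0 in ['c', 'a', 'b'] -> ['c', 'a', 'b']
'b': index 2 in ['c', 'a', 'b'] -> ['b', 'c', 'a']
'a': index 2 in ['b', 'c', 'a'] -> ['a', 'b', 'c']
'a': index 0 in ['a', 'b', 'c'] -> ['a', 'b', 'c']
'a': index 0 in ['a', 'b', 'c'] -> ['a', 'b', 'c']
'c': index 2 in ['a', 'b', 'c'] -> ['c', 'a', 'b']
'c': index 0 in ['c', 'a', 'b'] -> ['c', 'a', 'b']
'b': index 2 in ['c', 'a', 'b'] -> ['b', 'c', 'a']
'c': index 1 in ['b', 'c', 'a'] -> ['c', 'b', 'a']


Output: [0, 2, 0, 2, 2, 0, 0, 2, 0, 2, 1]


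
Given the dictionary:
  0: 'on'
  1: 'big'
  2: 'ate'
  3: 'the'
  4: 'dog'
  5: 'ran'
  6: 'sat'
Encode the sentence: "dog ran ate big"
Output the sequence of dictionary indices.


Look up each word in the dictionary:
  'dog' -> 4
  'ran' -> 5
  'ate' -> 2
  'big' -> 1

Encoded: [4, 5, 2, 1]


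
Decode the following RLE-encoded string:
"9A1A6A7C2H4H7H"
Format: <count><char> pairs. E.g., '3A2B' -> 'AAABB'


Expanding each <count><char> pair:
  9A -> 'AAAAAAAAA'
  1A -> 'A'
  6A -> 'AAAAAA'
  7C -> 'CCCCCCC'
  2H -> 'HH'
  4H -> 'HHHH'
  7H -> 'HHHHHHH'

Decoded = AAAAAAAAAAAAAAAACCCCCCCHHHHHHHHHHHHH


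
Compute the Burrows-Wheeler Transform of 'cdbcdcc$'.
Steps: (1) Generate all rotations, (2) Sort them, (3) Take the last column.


Rotations (sorted):
  0: $cdbcdcc -> last char: c
  1: bcdcc$cd -> last char: d
  2: c$cdbcdc -> last char: c
  3: cc$cdbcd -> last char: d
  4: cdbcdcc$ -> last char: $
  5: cdcc$cdb -> last char: b
  6: dbcdcc$c -> last char: c
  7: dcc$cdbc -> last char: c


BWT = cdcd$bcc


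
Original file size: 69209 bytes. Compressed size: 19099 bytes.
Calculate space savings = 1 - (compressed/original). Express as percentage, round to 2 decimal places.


ratio = compressed/original = 19099/69209 = 0.275961
savings = 1 - ratio = 1 - 0.275961 = 0.724039
as a percentage: 0.724039 * 100 = 72.4%

Space savings = 1 - 19099/69209 = 72.4%


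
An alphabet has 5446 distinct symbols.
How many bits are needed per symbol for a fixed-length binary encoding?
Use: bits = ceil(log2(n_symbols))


log2(5446) = 12.411
Bracket: 2^12 = 4096 < 5446 <= 2^13 = 8192
So ceil(log2(5446)) = 13

bits = ceil(log2(5446)) = ceil(12.411) = 13 bits


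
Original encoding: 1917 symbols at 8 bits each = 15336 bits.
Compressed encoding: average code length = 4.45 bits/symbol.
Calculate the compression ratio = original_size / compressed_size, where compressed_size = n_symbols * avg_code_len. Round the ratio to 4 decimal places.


original_size = n_symbols * orig_bits = 1917 * 8 = 15336 bits
compressed_size = n_symbols * avg_code_len = 1917 * 4.45 = 8530.65 bits
ratio = original_size / compressed_size = 15336 / 8530.65 = 1.7978

Compression ratio = 1.7978


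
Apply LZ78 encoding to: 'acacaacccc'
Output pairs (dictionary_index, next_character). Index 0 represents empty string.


LZ78 encoding steps:
Dictionary: {0: ''}
Step 1: w='' (idx 0), next='a' -> output (0, 'a'), add 'a' as idx 1
Step 2: w='' (idx 0), next='c' -> output (0, 'c'), add 'c' as idx 2
Step 3: w='a' (idx 1), next='c' -> output (1, 'c'), add 'ac' as idx 3
Step 4: w='a' (idx 1), next='a' -> output (1, 'a'), add 'aa' as idx 4
Step 5: w='c' (idx 2), next='c' -> output (2, 'c'), add 'cc' as idx 5
Step 6: w='cc' (idx 5), end of input -> output (5, '')


Encoded: [(0, 'a'), (0, 'c'), (1, 'c'), (1, 'a'), (2, 'c'), (5, '')]


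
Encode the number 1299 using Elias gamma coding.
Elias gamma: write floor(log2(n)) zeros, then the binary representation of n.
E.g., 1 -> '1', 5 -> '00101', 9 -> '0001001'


num_bits = floor(log2(1299)) + 1 = 11
leading_zeros = num_bits - 1 = 10
binary(1299) = 10100010011

Elias gamma(1299) = '0000000000' + '10100010011' = 000000000010100010011 (21 bits)


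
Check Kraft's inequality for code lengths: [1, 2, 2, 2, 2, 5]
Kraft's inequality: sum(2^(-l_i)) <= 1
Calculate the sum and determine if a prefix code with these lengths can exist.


Sum = 2^(-1) + 2^(-2) + 2^(-2) + 2^(-2) + 2^(-2) + 2^(-5)
    = 0.5 + 0.25 + 0.25 + 0.25 + 0.25 + 0.03125
    = 49/32 = 1.53125
Since 1.53125 > 1, Kraft's inequality is NOT satisfied.
A prefix code with these lengths CANNOT exist.

Kraft sum = 1.53125. Not satisfied.


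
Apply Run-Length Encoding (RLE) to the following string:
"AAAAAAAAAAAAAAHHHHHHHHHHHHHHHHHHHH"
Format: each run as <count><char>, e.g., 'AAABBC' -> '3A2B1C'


Scanning runs left to right:
  i=0: run of 'A' x 14 -> '14A'
  i=14: run of 'H' x 20 -> '20H'

RLE = 14A20H


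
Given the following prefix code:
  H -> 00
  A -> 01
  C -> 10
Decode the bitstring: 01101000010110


Decoding step by step:
Bits 01 -> A
Bits 10 -> C
Bits 10 -> C
Bits 00 -> H
Bits 01 -> A
Bits 01 -> A
Bits 10 -> C


Decoded message: ACCHAAC


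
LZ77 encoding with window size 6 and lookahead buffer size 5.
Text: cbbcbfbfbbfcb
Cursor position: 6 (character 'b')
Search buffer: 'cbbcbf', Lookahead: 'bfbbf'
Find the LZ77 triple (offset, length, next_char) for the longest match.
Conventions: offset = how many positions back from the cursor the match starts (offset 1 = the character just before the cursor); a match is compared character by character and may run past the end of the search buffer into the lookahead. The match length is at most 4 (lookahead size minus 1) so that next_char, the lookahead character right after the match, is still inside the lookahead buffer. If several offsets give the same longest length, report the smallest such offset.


Try each offset into the search buffer:
  offset=1 (pos 5, char 'f'): match length 0
  offset=2 (pos 4, char 'b'): match length 3
  offset=3 (pos 3, char 'c'): match length 0
  offset=4 (pos 2, char 'b'): match length 1
  offset=5 (pos 1, char 'b'): match length 1
  offset=6 (pos 0, char 'c'): match length 0
Longest match has length 3 at offset 2.
next_char = character at position 6 + 3 = 9 -> 'b'

Best match: offset=2, length=3 (matching 'bfb' starting at position 4)
LZ77 triple: (2, 3, 'b')


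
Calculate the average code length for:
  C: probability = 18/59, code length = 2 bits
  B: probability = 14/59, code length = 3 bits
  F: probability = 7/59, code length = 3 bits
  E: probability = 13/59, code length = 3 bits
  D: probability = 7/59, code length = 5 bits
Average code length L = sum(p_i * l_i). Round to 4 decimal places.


Weighted contributions p_i * l_i:
  C: (18/59) * 2 = 36/59
  B: (14/59) * 3 = 42/59
  F: (7/59) * 3 = 21/59
  E: (13/59) * 3 = 39/59
  D: (7/59) * 5 = 35/59
Sum = (36 + 42 + 21 + 39 + 35)/59 = 173/59

L = 173/59 = 2.9322 bits/symbol


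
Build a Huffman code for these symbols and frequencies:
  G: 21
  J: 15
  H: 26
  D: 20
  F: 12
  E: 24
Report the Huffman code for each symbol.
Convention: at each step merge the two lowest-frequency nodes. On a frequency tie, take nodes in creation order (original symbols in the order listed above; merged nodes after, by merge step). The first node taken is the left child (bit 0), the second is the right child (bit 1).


Huffman tree construction:
Step 1: Merge F(12) + J(15) = 27
Step 2: Merge D(20) + G(21) = 41
Step 3: Merge E(24) + H(26) = 50
Step 4: Merge (F+J)(27) + (D+G)(41) = 68
Step 5: Merge (E+H)(50) + ((F+J)+(D+G))(68) = 118
Read each symbol's code off the tree from the root (left child = 0, right child = 1).

Codes:
  G: 111 (length 3)
  J: 101 (length 3)
  H: 01 (length 2)
  D: 110 (length 3)
  F: 100 (length 3)
  E: 00 (length 2)
Average code length: 304/118 = 2.5763 bits/symbol


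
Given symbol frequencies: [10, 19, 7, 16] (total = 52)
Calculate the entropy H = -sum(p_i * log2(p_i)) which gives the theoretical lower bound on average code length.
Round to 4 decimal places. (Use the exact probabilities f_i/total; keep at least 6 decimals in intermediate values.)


Per-symbol terms -p_i * log2(p_i) with p_i = f_i/52:
  p = 10/52 = 0.192308: log2(p) = -2.378512, -p*log2(p) = 0.457406
  p = 19/52 = 0.365385: log2(p) = -1.452512, -p*log2(p) = 0.530726
  p = 7/52 = 0.134615: log2(p) = -2.893085, -p*log2(p) = 0.389454
  p = 16/52 = 0.307692: log2(p) = -1.700440, -p*log2(p) = 0.523212
H = 0.457406 + 0.530726 + 0.389454 + 0.523212 = 1.900798

H = 1.9008 bits/symbol


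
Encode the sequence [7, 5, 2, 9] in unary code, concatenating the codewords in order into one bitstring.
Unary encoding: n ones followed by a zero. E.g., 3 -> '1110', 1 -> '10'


Encode each number as n ones followed by a terminating 0:
  7 -> 11111110 (8 bits)
  5 -> 111110 (6 bits)
  2 -> 110 (3 bits)
  9 -> 1111111110 (10 bits)
Total length = 8 + 6 + 3 + 10 = 27 bits.

Unary([7, 5, 2, 9]) = 111111101111101101111111110 (27 bits)


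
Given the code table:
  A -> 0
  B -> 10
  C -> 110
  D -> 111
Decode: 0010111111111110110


Decoding:
0 -> A
0 -> A
10 -> B
111 -> D
111 -> D
111 -> D
110 -> C
110 -> C


Result: AABDDDCC


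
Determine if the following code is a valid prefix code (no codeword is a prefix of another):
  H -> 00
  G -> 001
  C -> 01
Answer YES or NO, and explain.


Checking each pair (does one codeword prefix another?):
  H='00' vs G='001': prefix -- VIOLATION

NO -- this is NOT a valid prefix code. H (00) is a prefix of G (001).


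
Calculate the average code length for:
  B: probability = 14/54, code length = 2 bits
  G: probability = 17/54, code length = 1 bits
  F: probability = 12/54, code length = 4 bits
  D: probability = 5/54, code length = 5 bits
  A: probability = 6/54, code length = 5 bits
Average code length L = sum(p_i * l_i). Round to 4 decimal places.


Weighted contributions p_i * l_i:
  B: (14/54) * 2 = 28/54
  G: (17/54) * 1 = 17/54
  F: (12/54) * 4 = 48/54
  D: (5/54) * 5 = 25/54
  A: (6/54) * 5 = 30/54
Sum = (28 + 17 + 48 + 25 + 30)/54 = 148/54

L = 148/54 = 2.7407 bits/symbol


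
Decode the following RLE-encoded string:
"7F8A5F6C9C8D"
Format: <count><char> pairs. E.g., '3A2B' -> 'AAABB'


Expanding each <count><char> pair:
  7F -> 'FFFFFFF'
  8A -> 'AAAAAAAA'
  5F -> 'FFFFF'
  6C -> 'CCCCCC'
  9C -> 'CCCCCCCCC'
  8D -> 'DDDDDDDD'

Decoded = FFFFFFFAAAAAAAAFFFFFCCCCCCCCCCCCCCCDDDDDDDD


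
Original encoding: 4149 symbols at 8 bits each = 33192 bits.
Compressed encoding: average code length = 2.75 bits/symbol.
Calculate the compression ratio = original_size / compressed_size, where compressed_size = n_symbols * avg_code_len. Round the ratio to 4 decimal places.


original_size = n_symbols * orig_bits = 4149 * 8 = 33192 bits
compressed_size = n_symbols * avg_code_len = 4149 * 2.75 = 11409.75 bits
ratio = original_size / compressed_size = 33192 / 11409.75 = 2.9091

Compression ratio = 2.9091


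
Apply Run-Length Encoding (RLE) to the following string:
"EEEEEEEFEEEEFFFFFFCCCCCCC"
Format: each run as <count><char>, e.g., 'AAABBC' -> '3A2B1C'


Scanning runs left to right:
  i=0: run of 'E' x 7 -> '7E'
  i=7: run of 'F' x 1 -> '1F'
  i=8: run of 'E' x 4 -> '4E'
  i=12: run of 'F' x 6 -> '6F'
  i=18: run of 'C' x 7 -> '7C'

RLE = 7E1F4E6F7C


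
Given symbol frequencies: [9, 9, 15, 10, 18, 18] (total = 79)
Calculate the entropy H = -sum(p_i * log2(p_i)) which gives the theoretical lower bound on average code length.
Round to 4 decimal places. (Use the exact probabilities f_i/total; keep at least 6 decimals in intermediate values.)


Per-symbol terms -p_i * log2(p_i) with p_i = f_i/79:
  p = 9/79 = 0.113924: log2(p) = -3.133856, -p*log2(p) = 0.357022
  p = 9/79 = 0.113924: log2(p) = -3.133856, -p*log2(p) = 0.357022
  p = 15/79 = 0.189873: log2(p) = -2.396890, -p*log2(p) = 0.455106
  p = 10/79 = 0.126582: log2(p) = -2.981853, -p*log2(p) = 0.377450
  p = 18/79 = 0.227848: log2(p) = -2.133856, -p*log2(p) = 0.486195
  p = 18/79 = 0.227848: log2(p) = -2.133856, -p*log2(p) = 0.486195
H = 0.357022 + 0.357022 + 0.455106 + 0.377450 + 0.486195 + 0.486195 = 2.518990

H = 2.519 bits/symbol


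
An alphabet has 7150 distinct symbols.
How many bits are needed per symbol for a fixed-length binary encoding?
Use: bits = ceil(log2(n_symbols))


log2(7150) = 12.8037
Bracket: 2^12 = 4096 < 7150 <= 2^13 = 8192
So ceil(log2(7150)) = 13

bits = ceil(log2(7150)) = ceil(12.8037) = 13 bits


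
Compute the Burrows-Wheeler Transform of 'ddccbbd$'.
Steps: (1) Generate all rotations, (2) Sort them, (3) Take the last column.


Rotations (sorted):
  0: $ddccbbd -> last char: d
  1: bbd$ddcc -> last char: c
  2: bd$ddccb -> last char: b
  3: cbbd$ddc -> last char: c
  4: ccbbd$dd -> last char: d
  5: d$ddccbb -> last char: b
  6: dccbbd$d -> last char: d
  7: ddccbbd$ -> last char: $


BWT = dcbcdbd$


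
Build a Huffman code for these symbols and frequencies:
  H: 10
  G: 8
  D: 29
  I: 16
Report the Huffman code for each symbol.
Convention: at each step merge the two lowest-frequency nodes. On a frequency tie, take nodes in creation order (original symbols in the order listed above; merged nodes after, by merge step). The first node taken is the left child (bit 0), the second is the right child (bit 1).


Huffman tree construction:
Step 1: Merge G(8) + H(10) = 18
Step 2: Merge I(16) + (G+H)(18) = 34
Step 3: Merge D(29) + (I+(G+H))(34) = 63
Read each symbol's code off the tree from the root (left child = 0, right child = 1).

Codes:
  H: 111 (length 3)
  G: 110 (length 3)
  D: 0 (length 1)
  I: 10 (length 2)
Average code length: 115/63 = 1.8254 bits/symbol


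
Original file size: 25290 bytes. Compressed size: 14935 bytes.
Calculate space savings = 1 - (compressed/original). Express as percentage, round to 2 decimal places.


ratio = compressed/original = 14935/25290 = 0.59055
savings = 1 - ratio = 1 - 0.59055 = 0.40945
as a percentage: 0.40945 * 100 = 40.95%

Space savings = 1 - 14935/25290 = 40.95%


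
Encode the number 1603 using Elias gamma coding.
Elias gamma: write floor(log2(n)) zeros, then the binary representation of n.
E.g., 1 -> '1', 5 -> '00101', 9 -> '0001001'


num_bits = floor(log2(1603)) + 1 = 11
leading_zeros = num_bits - 1 = 10
binary(1603) = 11001000011

Elias gamma(1603) = '0000000000' + '11001000011' = 000000000011001000011 (21 bits)


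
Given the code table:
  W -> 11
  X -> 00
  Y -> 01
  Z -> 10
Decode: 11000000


Decoding:
11 -> W
00 -> X
00 -> X
00 -> X


Result: WXXX


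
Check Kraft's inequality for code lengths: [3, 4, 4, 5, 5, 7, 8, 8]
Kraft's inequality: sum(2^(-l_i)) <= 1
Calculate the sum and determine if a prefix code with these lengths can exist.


Sum = 2^(-3) + 2^(-4) + 2^(-4) + 2^(-5) + 2^(-5) + 2^(-7) + 2^(-8) + 2^(-8)
    = 0.125 + 0.0625 + 0.0625 + 0.03125 + 0.03125 + 0.0078125 + 0.00390625 + 0.00390625
    = 84/256 = 0.328125
Since 0.328125 <= 1, Kraft's inequality IS satisfied.
A prefix code with these lengths CAN exist.

Kraft sum = 0.328125. Satisfied.


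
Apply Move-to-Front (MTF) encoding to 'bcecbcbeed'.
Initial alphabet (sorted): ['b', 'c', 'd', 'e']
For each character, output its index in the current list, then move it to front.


MTF encoding:
'b': index 0 in ['b', 'c', 'd', 'e'] -> ['b', 'c', 'd', 'e']
'c': index 1 in ['b', 'c', 'd', 'e'] -> ['c', 'b', 'd', 'e']
'e': index 3 in ['c', 'b', 'd', 'e'] -> ['e', 'c', 'b', 'd']
'c': index 1 in ['e', 'c', 'b', 'd'] -> ['c', 'e', 'b', 'd']
'b': index 2 in ['c', 'e', 'b', 'd'] -> ['b', 'c', 'e', 'd']
'c': index 1 in ['b', 'c', 'e', 'd'] -> ['c', 'b', 'e', 'd']
'b': index 1 in ['c', 'b', 'e', 'd'] -> ['b', 'c', 'e', 'd']
'e': index 2 in ['b', 'c', 'e', 'd'] -> ['e', 'b', 'c', 'd']
'e': index 0 in ['e', 'b', 'c', 'd'] -> ['e', 'b', 'c', 'd']
'd': index 3 in ['e', 'b', 'c', 'd'] -> ['d', 'e', 'b', 'c']


Output: [0, 1, 3, 1, 2, 1, 1, 2, 0, 3]


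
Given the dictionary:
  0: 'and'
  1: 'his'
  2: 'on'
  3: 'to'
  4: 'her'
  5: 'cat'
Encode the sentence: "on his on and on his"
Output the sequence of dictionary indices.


Look up each word in the dictionary:
  'on' -> 2
  'his' -> 1
  'on' -> 2
  'and' -> 0
  'on' -> 2
  'his' -> 1

Encoded: [2, 1, 2, 0, 2, 1]


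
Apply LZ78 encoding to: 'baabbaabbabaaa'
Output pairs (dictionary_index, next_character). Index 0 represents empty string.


LZ78 encoding steps:
Dictionary: {0: ''}
Step 1: w='' (idx 0), next='b' -> output (0, 'b'), add 'b' as idx 1
Step 2: w='' (idx 0), next='a' -> output (0, 'a'), add 'a' as idx 2
Step 3: w='a' (idx 2), next='b' -> output (2, 'b'), add 'ab' as idx 3
Step 4: w='b' (idx 1), next='a' -> output (1, 'a'), add 'ba' as idx 4
Step 5: w='ab' (idx 3), next='b' -> output (3, 'b'), add 'abb' as idx 5
Step 6: w='ab' (idx 3), next='a' -> output (3, 'a'), add 'aba' as idx 6
Step 7: w='a' (idx 2), next='a' -> output (2, 'a'), add 'aa' as idx 7


Encoded: [(0, 'b'), (0, 'a'), (2, 'b'), (1, 'a'), (3, 'b'), (3, 'a'), (2, 'a')]


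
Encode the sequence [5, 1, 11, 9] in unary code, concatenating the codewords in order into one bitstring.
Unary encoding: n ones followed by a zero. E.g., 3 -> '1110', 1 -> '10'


Encode each number as n ones followed by a terminating 0:
  5 -> 111110 (6 bits)
  1 -> 10 (2 bits)
  11 -> 111111111110 (12 bits)
  9 -> 1111111110 (10 bits)
Total length = 6 + 2 + 12 + 10 = 30 bits.

Unary([5, 1, 11, 9]) = 111110101111111111101111111110 (30 bits)


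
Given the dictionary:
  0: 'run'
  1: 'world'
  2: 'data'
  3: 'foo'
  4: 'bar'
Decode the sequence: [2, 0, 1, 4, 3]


Look up each index in the dictionary:
  2 -> 'data'
  0 -> 'run'
  1 -> 'world'
  4 -> 'bar'
  3 -> 'foo'

Decoded: "data run world bar foo"


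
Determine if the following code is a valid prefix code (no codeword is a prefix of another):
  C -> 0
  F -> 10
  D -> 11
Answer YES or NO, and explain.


Checking each pair (does one codeword prefix another?):
  C='0' vs F='10': no prefix
  C='0' vs D='11': no prefix
  F='10' vs C='0': no prefix
  F='10' vs D='11': no prefix
  D='11' vs C='0': no prefix
  D='11' vs F='10': no prefix
No violation found over all pairs.

YES -- this is a valid prefix code. No codeword is a prefix of any other codeword.


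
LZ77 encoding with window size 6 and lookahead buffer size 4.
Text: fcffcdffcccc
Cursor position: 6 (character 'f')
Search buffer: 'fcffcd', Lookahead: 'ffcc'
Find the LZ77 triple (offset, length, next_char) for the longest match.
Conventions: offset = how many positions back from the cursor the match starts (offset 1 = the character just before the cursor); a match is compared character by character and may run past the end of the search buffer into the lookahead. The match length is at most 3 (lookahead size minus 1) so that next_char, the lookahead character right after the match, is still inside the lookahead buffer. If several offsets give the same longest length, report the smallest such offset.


Try each offset into the search buffer:
  offset=1 (pos 5, char 'd'): match length 0
  offset=2 (pos 4, char 'c'): match length 0
  offset=3 (pos 3, char 'f'): match length 1
  offset=4 (pos 2, char 'f'): match length 3
  offset=5 (pos 1, char 'c'): match length 0
  offset=6 (pos 0, char 'f'): match length 1
Longest match has length 3 at offset 4.
next_char = character at position 6 + 3 = 9 -> 'c'

Best match: offset=4, length=3 (matching 'ffc' starting at position 2)
LZ77 triple: (4, 3, 'c')


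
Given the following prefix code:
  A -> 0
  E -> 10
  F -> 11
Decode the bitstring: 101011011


Decoding step by step:
Bits 10 -> E
Bits 10 -> E
Bits 11 -> F
Bits 0 -> A
Bits 11 -> F


Decoded message: EEFAF


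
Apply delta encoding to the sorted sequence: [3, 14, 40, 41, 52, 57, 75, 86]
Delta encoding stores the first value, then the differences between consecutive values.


First value: 3
Deltas:
  14 - 3 = 11
  40 - 14 = 26
  41 - 40 = 1
  52 - 41 = 11
  57 - 52 = 5
  75 - 57 = 18
  86 - 75 = 11


Delta encoded: [3, 11, 26, 1, 11, 5, 18, 11]


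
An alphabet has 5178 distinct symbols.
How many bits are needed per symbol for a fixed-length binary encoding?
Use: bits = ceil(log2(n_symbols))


log2(5178) = 12.3382
Bracket: 2^12 = 4096 < 5178 <= 2^13 = 8192
So ceil(log2(5178)) = 13

bits = ceil(log2(5178)) = ceil(12.3382) = 13 bits


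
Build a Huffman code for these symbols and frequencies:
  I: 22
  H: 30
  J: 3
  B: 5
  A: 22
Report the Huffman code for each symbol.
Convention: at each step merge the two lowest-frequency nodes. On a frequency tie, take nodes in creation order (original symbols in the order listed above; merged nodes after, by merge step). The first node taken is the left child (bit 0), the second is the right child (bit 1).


Huffman tree construction:
Step 1: Merge J(3) + B(5) = 8
Step 2: Merge (J+B)(8) + I(22) = 30
Step 3: Merge A(22) + H(30) = 52
Step 4: Merge ((J+B)+I)(30) + (A+H)(52) = 82
Read each symbol's code off the tree from the root (left child = 0, right child = 1).

Codes:
  I: 01 (length 2)
  H: 11 (length 2)
  J: 000 (length 3)
  B: 001 (length 3)
  A: 10 (length 2)
Average code length: 172/82 = 2.0976 bits/symbol


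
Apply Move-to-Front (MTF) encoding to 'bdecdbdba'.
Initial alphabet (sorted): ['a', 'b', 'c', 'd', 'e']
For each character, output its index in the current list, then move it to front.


MTF encoding:
'b': index 1 in ['a', 'b', 'c', 'd', 'e'] -> ['b', 'a', 'c', 'd', 'e']
'd': index 3 in ['b', 'a', 'c', 'd', 'e'] -> ['d', 'b', 'a', 'c', 'e']
'e': index 4 in ['d', 'b', 'a', 'c', 'e'] -> ['e', 'd', 'b', 'a', 'c']
'c': index 4 in ['e', 'd', 'b', 'a', 'c'] -> ['c', 'e', 'd', 'b', 'a']
'd': index 2 in ['c', 'e', 'd', 'b', 'a'] -> ['d', 'c', 'e', 'b', 'a']
'b': index 3 in ['d', 'c', 'e', 'b', 'a'] -> ['b', 'd', 'c', 'e', 'a']
'd': index 1 in ['b', 'd', 'c', 'e', 'a'] -> ['d', 'b', 'c', 'e', 'a']
'b': index 1 in ['d', 'b', 'c', 'e', 'a'] -> ['b', 'd', 'c', 'e', 'a']
'a': index 4 in ['b', 'd', 'c', 'e', 'a'] -> ['a', 'b', 'd', 'c', 'e']


Output: [1, 3, 4, 4, 2, 3, 1, 1, 4]


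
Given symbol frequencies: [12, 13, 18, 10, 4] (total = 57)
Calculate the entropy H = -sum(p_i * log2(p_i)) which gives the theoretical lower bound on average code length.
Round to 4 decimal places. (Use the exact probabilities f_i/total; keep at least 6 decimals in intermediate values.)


Per-symbol terms -p_i * log2(p_i) with p_i = f_i/57:
  p = 12/57 = 0.210526: log2(p) = -2.247928, -p*log2(p) = 0.473248
  p = 13/57 = 0.228070: log2(p) = -2.132450, -p*log2(p) = 0.486348
  p = 18/57 = 0.315789: log2(p) = -1.662965, -p*log2(p) = 0.525147
  p = 10/57 = 0.175439: log2(p) = -2.510962, -p*log2(p) = 0.440520
  p = 4/57 = 0.070175: log2(p) = -3.832890, -p*log2(p) = 0.268975
H = 0.473248 + 0.486348 + 0.525147 + 0.440520 + 0.268975 = 2.194238

H = 2.1942 bits/symbol


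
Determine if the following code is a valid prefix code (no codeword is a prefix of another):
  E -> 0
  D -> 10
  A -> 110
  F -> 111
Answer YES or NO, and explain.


Checking each pair (does one codeword prefix another?):
  E='0' vs D='10': no prefix
  E='0' vs A='110': no prefix
  E='0' vs F='111': no prefix
  D='10' vs E='0': no prefix
  D='10' vs A='110': no prefix
  D='10' vs F='111': no prefix
  A='110' vs E='0': no prefix
  A='110' vs D='10': no prefix
  A='110' vs F='111': no prefix
  F='111' vs E='0': no prefix
  F='111' vs D='10': no prefix
  F='111' vs A='110': no prefix
No violation found over all pairs.

YES -- this is a valid prefix code. No codeword is a prefix of any other codeword.


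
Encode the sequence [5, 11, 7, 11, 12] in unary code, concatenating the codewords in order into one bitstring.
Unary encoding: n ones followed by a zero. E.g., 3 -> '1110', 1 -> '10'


Encode each number as n ones followed by a terminating 0:
  5 -> 111110 (6 bits)
  11 -> 111111111110 (12 bits)
  7 -> 11111110 (8 bits)
  11 -> 111111111110 (12 bits)
  12 -> 1111111111110 (13 bits)
Total length = 6 + 12 + 8 + 12 + 13 = 51 bits.

Unary([5, 11, 7, 11, 12]) = 111110111111111110111111101111111111101111111111110 (51 bits)


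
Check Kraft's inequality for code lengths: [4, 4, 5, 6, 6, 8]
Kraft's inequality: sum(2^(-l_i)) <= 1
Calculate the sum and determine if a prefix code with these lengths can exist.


Sum = 2^(-4) + 2^(-4) + 2^(-5) + 2^(-6) + 2^(-6) + 2^(-8)
    = 0.0625 + 0.0625 + 0.03125 + 0.015625 + 0.015625 + 0.00390625
    = 49/256 = 0.19140625
Since 0.19140625 <= 1, Kraft's inequality IS satisfied.
A prefix code with these lengths CAN exist.

Kraft sum = 0.19140625. Satisfied.


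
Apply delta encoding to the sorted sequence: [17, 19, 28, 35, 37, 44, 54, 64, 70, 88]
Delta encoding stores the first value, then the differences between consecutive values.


First value: 17
Deltas:
  19 - 17 = 2
  28 - 19 = 9
  35 - 28 = 7
  37 - 35 = 2
  44 - 37 = 7
  54 - 44 = 10
  64 - 54 = 10
  70 - 64 = 6
  88 - 70 = 18


Delta encoded: [17, 2, 9, 7, 2, 7, 10, 10, 6, 18]


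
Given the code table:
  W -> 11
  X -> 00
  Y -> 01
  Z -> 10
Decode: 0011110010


Decoding:
00 -> X
11 -> W
11 -> W
00 -> X
10 -> Z


Result: XWWXZ


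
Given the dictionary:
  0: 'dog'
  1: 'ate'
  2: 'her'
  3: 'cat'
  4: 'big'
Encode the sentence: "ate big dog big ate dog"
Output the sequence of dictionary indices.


Look up each word in the dictionary:
  'ate' -> 1
  'big' -> 4
  'dog' -> 0
  'big' -> 4
  'ate' -> 1
  'dog' -> 0

Encoded: [1, 4, 0, 4, 1, 0]


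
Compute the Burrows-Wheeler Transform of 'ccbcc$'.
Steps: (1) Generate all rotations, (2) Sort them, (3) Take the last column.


Rotations (sorted):
  0: $ccbcc -> last char: c
  1: bcc$cc -> last char: c
  2: c$ccbc -> last char: c
  3: cbcc$c -> last char: c
  4: cc$ccb -> last char: b
  5: ccbcc$ -> last char: $


BWT = ccccb$


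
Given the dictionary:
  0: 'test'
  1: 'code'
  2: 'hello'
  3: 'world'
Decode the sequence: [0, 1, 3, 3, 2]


Look up each index in the dictionary:
  0 -> 'test'
  1 -> 'code'
  3 -> 'world'
  3 -> 'world'
  2 -> 'hello'

Decoded: "test code world world hello"


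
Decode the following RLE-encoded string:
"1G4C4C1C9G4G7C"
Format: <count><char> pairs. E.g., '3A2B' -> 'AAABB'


Expanding each <count><char> pair:
  1G -> 'G'
  4C -> 'CCCC'
  4C -> 'CCCC'
  1C -> 'C'
  9G -> 'GGGGGGGGG'
  4G -> 'GGGG'
  7C -> 'CCCCCCC'

Decoded = GCCCCCCCCCGGGGGGGGGGGGGCCCCCCC


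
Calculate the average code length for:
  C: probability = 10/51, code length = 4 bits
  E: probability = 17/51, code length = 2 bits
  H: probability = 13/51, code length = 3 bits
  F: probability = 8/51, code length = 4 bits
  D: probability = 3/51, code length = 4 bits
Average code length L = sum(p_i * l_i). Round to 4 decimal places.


Weighted contributions p_i * l_i:
  C: (10/51) * 4 = 40/51
  E: (17/51) * 2 = 34/51
  H: (13/51) * 3 = 39/51
  F: (8/51) * 4 = 32/51
  D: (3/51) * 4 = 12/51
Sum = (40 + 34 + 39 + 32 + 12)/51 = 157/51

L = 157/51 = 3.0784 bits/symbol


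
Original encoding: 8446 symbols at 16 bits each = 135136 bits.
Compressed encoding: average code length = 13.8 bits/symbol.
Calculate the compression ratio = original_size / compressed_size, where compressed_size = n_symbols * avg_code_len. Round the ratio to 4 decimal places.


original_size = n_symbols * orig_bits = 8446 * 16 = 135136 bits
compressed_size = n_symbols * avg_code_len = 8446 * 13.8 = 116554.8 bits
ratio = original_size / compressed_size = 135136 / 116554.8 = 1.1594

Compression ratio = 1.1594


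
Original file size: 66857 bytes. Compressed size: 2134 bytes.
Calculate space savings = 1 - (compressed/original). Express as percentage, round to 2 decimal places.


ratio = compressed/original = 2134/66857 = 0.031919
savings = 1 - ratio = 1 - 0.031919 = 0.968081
as a percentage: 0.968081 * 100 = 96.81%

Space savings = 1 - 2134/66857 = 96.81%


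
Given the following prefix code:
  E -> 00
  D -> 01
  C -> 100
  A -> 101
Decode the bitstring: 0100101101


Decoding step by step:
Bits 01 -> D
Bits 00 -> E
Bits 101 -> A
Bits 101 -> A


Decoded message: DEAA


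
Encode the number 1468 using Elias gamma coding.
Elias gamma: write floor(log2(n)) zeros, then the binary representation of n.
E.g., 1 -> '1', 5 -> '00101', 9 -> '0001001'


num_bits = floor(log2(1468)) + 1 = 11
leading_zeros = num_bits - 1 = 10
binary(1468) = 10110111100

Elias gamma(1468) = '0000000000' + '10110111100' = 000000000010110111100 (21 bits)


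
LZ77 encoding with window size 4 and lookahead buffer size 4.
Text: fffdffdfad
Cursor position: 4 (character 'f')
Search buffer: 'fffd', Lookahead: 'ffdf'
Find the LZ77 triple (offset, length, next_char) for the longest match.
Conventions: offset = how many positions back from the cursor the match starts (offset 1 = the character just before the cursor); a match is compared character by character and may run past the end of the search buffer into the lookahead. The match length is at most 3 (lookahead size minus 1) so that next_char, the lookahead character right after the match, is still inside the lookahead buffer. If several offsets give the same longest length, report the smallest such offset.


Try each offset into the search buffer:
  offset=1 (pos 3, char 'd'): match length 0
  offset=2 (pos 2, char 'f'): match length 1
  offset=3 (pos 1, char 'f'): match length 3
  offset=4 (pos 0, char 'f'): match length 2
Longest match has length 3 at offset 3.
next_char = character at position 4 + 3 = 7 -> 'f'

Best match: offset=3, length=3 (matching 'ffd' starting at position 1)
LZ77 triple: (3, 3, 'f')


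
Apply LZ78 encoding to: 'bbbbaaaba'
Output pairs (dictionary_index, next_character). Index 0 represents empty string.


LZ78 encoding steps:
Dictionary: {0: ''}
Step 1: w='' (idx 0), next='b' -> output (0, 'b'), add 'b' as idx 1
Step 2: w='b' (idx 1), next='b' -> output (1, 'b'), add 'bb' as idx 2
Step 3: w='b' (idx 1), next='a' -> output (1, 'a'), add 'ba' as idx 3
Step 4: w='' (idx 0), next='a' -> output (0, 'a'), add 'a' as idx 4
Step 5: w='a' (idx 4), next='b' -> output (4, 'b'), add 'ab' as idx 5
Step 6: w='a' (idx 4), end of input -> output (4, '')


Encoded: [(0, 'b'), (1, 'b'), (1, 'a'), (0, 'a'), (4, 'b'), (4, '')]
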